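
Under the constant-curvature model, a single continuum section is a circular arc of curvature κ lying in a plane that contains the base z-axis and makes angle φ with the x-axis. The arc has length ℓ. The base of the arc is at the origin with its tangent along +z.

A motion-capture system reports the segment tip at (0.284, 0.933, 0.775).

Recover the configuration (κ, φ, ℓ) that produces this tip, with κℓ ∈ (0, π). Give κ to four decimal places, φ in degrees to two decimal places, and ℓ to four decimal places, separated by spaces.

ρ = √(x²+y²) = √(0.284² + 0.933²) = 0.97527
φ = atan2(y, x) mod 360° = atan2(0.933, 0.284) = 73.0700°
|p|² = ρ² + z² = 0.97527² + 0.775² = 1.55177
κ = 2ρ / |p|² = 2×0.97527 / 1.55177 = 1.25697
θ = 2·atan2(ρ, z) = 2·atan2(0.97527, 0.775) = 1.79865 rad
ℓ = θ/κ = 1.79865/1.25697 = 1.43093

1.2570 73.07 1.4309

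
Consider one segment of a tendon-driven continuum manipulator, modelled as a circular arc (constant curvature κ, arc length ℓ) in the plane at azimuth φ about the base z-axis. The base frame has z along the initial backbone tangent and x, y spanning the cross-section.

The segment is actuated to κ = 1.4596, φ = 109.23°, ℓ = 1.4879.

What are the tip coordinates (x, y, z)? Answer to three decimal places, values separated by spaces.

-0.353 1.013 0.565

θ = κ·ℓ = 1.4596 × 1.4879 = 2.17174 rad
ρ = (1 − cos θ)/κ = (1 − -0.56542)/1.4596 = 1.07250
z = sin θ / κ = 0.82480/1.4596 = 0.56509
x = ρ cos φ = 1.07250 × cos(109.23°) = -0.35324
y = ρ sin φ = 1.07250 × sin(109.23°) = 1.01266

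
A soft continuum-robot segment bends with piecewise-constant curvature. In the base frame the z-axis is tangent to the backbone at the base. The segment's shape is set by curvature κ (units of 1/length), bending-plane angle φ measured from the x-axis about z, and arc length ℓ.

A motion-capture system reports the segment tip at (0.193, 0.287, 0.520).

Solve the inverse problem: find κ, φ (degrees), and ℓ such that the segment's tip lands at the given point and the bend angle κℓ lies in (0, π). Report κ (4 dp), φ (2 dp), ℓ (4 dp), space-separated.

ρ = √(x²+y²) = √(0.193² + 0.287²) = 0.34586
φ = atan2(y, x) mod 360° = atan2(0.287, 0.193) = 56.0802°
|p|² = ρ² + z² = 0.34586² + 0.520² = 0.39002
κ = 2ρ / |p|² = 2×0.34586 / 0.39002 = 1.77355
θ = 2·atan2(ρ, z) = 2·atan2(0.34586, 0.520) = 1.17385 rad
ℓ = θ/κ = 1.17385/1.77355 = 0.66187

1.7736 56.08 0.6619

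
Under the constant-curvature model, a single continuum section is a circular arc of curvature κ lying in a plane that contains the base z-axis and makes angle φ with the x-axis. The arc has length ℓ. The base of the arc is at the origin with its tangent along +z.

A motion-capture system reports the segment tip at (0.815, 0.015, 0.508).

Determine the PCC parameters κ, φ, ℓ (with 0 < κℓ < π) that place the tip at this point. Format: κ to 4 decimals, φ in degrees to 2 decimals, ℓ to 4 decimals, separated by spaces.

1.7672 1.05 1.1470

ρ = √(x²+y²) = √(0.815² + 0.015²) = 0.81514
φ = atan2(y, x) mod 360° = atan2(0.015, 0.815) = 1.0544°
|p|² = ρ² + z² = 0.81514² + 0.508² = 0.92251
κ = 2ρ / |p|² = 2×0.81514 / 0.92251 = 1.76721
θ = 2·atan2(ρ, z) = 2·atan2(0.81514, 0.508) = 2.02697 rad
ℓ = θ/κ = 2.02697/1.76721 = 1.14699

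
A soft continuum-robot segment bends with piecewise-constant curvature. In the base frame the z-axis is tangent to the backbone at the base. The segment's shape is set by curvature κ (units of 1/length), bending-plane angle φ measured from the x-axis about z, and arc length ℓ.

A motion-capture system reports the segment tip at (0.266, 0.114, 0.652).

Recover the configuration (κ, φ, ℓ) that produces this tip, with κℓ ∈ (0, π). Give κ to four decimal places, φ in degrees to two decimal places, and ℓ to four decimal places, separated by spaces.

1.1375 23.20 0.7345

ρ = √(x²+y²) = √(0.266² + 0.114²) = 0.28940
φ = atan2(y, x) mod 360° = atan2(0.114, 0.266) = 23.1986°
|p|² = ρ² + z² = 0.28940² + 0.652² = 0.50886
κ = 2ρ / |p|² = 2×0.28940 / 0.50886 = 1.13745
θ = 2·atan2(ρ, z) = 2·atan2(0.28940, 0.652) = 0.83548 rad
ℓ = θ/κ = 0.83548/1.13745 = 0.73452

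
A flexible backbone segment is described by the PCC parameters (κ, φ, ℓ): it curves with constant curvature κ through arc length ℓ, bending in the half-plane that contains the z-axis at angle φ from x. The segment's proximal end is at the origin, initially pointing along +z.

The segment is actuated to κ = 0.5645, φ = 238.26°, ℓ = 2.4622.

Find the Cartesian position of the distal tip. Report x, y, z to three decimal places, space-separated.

θ = κ·ℓ = 0.5645 × 2.4622 = 1.38991 rad
ρ = (1 − cos θ)/κ = (1 − 0.17990)/0.5645 = 1.45279
z = sin θ / κ = 0.98368/0.5645 = 1.74258
x = ρ cos φ = 1.45279 × cos(238.26°) = -0.76426
y = ρ sin φ = 1.45279 × sin(238.26°) = -1.23552

-0.764 -1.236 1.743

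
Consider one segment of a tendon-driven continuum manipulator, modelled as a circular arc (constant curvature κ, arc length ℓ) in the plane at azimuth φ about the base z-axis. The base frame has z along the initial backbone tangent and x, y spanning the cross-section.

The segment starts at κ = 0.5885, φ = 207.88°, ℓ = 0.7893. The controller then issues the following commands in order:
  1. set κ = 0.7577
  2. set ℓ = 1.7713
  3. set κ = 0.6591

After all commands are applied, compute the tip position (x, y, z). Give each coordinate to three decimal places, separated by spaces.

initial: κ=0.5885, φ=207.88°, ℓ=0.7893
cmd 1: set κ=0.7577 → (κ,φ,ℓ)=(0.7577,207.88°,0.7893) → tip=(-0.2025,-0.1071,0.7431)
cmd 2: set ℓ=1.7713 → (κ,φ,ℓ)=(0.7577,207.88°,1.7713) → tip=(-0.9021,-0.4773,1.2854)
cmd 3: set κ=0.6591 → (κ,φ,ℓ)=(0.6591,207.88°,1.7713) → tip=(-0.8147,-0.4310,1.3955)

-0.815 -0.431 1.395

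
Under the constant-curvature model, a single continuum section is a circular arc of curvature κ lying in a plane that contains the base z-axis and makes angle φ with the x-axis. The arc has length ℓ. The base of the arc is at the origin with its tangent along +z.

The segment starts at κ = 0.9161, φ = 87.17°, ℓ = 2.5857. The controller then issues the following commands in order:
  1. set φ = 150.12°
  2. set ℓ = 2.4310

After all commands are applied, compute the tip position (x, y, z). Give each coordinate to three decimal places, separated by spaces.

initial: κ=0.9161, φ=87.17°, ℓ=2.5857
cmd 1: set φ=150.12° → (κ,φ,ℓ)=(0.9161,150.12°,2.5857) → tip=(-1.6241,0.9331,0.7621)
cmd 2: set ℓ=2.4310 → (κ,φ,ℓ)=(0.9161,150.12°,2.4310) → tip=(-1.5240,0.8756,0.8649)

-1.524 0.876 0.865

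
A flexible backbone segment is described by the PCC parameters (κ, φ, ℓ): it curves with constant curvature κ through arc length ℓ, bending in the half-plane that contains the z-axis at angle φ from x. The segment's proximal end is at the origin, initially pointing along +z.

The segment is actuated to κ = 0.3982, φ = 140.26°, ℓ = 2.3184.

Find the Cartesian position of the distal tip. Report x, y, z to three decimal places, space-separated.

θ = κ·ℓ = 0.3982 × 2.3184 = 0.92319 rad
ρ = (1 − cos θ)/κ = (1 − 0.60328)/0.3982 = 0.99628
z = sin θ / κ = 0.79753/0.3982 = 2.00283
x = ρ cos φ = 0.99628 × cos(140.26°) = -0.76609
y = ρ sin φ = 0.99628 × sin(140.26°) = 0.63693

-0.766 0.637 2.003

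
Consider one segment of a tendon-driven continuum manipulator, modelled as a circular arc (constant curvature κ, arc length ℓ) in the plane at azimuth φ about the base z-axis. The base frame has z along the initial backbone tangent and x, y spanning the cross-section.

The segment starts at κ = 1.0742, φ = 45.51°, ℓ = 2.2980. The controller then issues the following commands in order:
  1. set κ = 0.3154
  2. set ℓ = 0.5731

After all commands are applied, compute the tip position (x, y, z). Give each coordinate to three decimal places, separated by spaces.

0.036 0.037 0.570

initial: κ=1.0742, φ=45.51°, ℓ=2.2980
cmd 1: set κ=0.3154 → (κ,φ,ℓ)=(0.3154,45.51°,2.2980) → tip=(0.5585,0.5685,2.1020)
cmd 2: set ℓ=0.5731 → (κ,φ,ℓ)=(0.3154,45.51°,0.5731) → tip=(0.0362,0.0368,0.5700)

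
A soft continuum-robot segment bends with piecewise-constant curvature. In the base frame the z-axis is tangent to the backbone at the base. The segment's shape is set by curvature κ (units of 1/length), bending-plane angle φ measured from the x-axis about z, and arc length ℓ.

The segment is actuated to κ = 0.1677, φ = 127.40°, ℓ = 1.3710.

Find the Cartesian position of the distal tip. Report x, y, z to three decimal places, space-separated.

-0.095 0.125 1.359

θ = κ·ℓ = 0.1677 × 1.3710 = 0.22992 rad
ρ = (1 − cos θ)/κ = (1 − 0.97369)/0.1677 = 0.15691
z = sin θ / κ = 0.22790/0.1677 = 1.35895
x = ρ cos φ = 0.15691 × cos(127.40°) = -0.09531
y = ρ sin φ = 0.15691 × sin(127.40°) = 0.12466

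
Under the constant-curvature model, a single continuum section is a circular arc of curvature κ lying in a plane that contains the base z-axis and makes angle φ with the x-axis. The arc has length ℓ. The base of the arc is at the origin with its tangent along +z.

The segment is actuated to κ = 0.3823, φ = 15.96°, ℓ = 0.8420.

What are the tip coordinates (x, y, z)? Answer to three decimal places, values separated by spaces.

θ = κ·ℓ = 0.3823 × 0.8420 = 0.32190 rad
ρ = (1 − cos θ)/κ = (1 − 0.94864)/0.3823 = 0.13435
z = sin θ / κ = 0.31637/0.3823 = 0.82753
x = ρ cos φ = 0.13435 × cos(15.96°) = 0.12917
y = ρ sin φ = 0.13435 × sin(15.96°) = 0.03694

0.129 0.037 0.828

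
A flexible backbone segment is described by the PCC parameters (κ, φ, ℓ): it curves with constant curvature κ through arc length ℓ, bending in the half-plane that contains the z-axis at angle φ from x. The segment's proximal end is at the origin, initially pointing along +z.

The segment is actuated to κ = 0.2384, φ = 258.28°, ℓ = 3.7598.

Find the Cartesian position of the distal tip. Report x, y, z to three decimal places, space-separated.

-0.320 -1.542 3.276

θ = κ·ℓ = 0.2384 × 3.7598 = 0.89634 rad
ρ = (1 − cos θ)/κ = (1 − 0.62448)/0.2384 = 1.57519
z = sin θ / κ = 0.78104/0.2384 = 3.27619
x = ρ cos φ = 1.57519 × cos(258.28°) = -0.31997
y = ρ sin φ = 1.57519 × sin(258.28°) = -1.54235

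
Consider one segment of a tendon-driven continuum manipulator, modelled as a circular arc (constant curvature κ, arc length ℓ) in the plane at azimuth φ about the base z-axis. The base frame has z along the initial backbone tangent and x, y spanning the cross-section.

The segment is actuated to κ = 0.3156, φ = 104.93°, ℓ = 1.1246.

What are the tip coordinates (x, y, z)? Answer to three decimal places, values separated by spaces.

-0.051 0.191 1.101

θ = κ·ℓ = 0.3156 × 1.1246 = 0.35492 rad
ρ = (1 − cos θ)/κ = (1 − 0.93767)/0.3156 = 0.19749
z = sin θ / κ = 0.34752/0.3156 = 1.10114
x = ρ cos φ = 0.19749 × cos(104.93°) = -0.05088
y = ρ sin φ = 0.19749 × sin(104.93°) = 0.19082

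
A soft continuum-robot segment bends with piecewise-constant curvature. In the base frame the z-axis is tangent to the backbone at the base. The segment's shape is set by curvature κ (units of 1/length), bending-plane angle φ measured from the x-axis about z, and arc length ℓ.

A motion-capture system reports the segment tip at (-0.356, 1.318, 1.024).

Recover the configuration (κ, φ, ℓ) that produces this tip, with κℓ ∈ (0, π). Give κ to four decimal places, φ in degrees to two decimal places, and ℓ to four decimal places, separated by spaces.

0.9375 105.12 1.9781

ρ = √(x²+y²) = √(-0.356² + 1.318²) = 1.36523
φ = atan2(y, x) mod 360° = atan2(1.318, -0.356) = 105.1152°
|p|² = ρ² + z² = 1.36523² + 1.024² = 2.91244
κ = 2ρ / |p|² = 2×1.36523 / 2.91244 = 0.93752
θ = 2·atan2(ρ, z) = 2·atan2(1.36523, 1.024) = 1.85452 rad
ℓ = θ/κ = 1.85452/0.93752 = 1.97811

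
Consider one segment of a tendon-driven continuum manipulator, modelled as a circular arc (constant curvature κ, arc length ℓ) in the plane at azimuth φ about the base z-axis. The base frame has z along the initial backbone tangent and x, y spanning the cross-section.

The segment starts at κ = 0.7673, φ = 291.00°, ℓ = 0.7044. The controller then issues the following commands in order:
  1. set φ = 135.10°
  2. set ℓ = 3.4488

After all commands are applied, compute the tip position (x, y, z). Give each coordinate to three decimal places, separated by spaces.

initial: κ=0.7673, φ=291.00°, ℓ=0.7044
cmd 1: set φ=135.10° → (κ,φ,ℓ)=(0.7673,135.10°,0.7044) → tip=(-0.1316,0.1311,0.6706)
cmd 2: set ℓ=3.4488 → (κ,φ,ℓ)=(0.7673,135.10°,3.4488) → tip=(-1.7354,1.7293,0.6195)

-1.735 1.729 0.619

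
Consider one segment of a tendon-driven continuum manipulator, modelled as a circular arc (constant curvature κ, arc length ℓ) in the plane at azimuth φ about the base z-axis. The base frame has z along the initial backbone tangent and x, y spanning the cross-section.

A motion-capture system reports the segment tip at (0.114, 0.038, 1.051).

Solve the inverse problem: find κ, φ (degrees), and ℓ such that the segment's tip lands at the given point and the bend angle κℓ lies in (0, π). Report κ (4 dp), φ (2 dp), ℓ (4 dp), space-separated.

0.2148 18.43 1.0601

ρ = √(x²+y²) = √(0.114² + 0.038²) = 0.12017
φ = atan2(y, x) mod 360° = atan2(0.038, 0.114) = 18.4349°
|p|² = ρ² + z² = 0.12017² + 1.051² = 1.11904
κ = 2ρ / |p|² = 2×0.12017 / 1.11904 = 0.21477
θ = 2·atan2(ρ, z) = 2·atan2(0.12017, 1.051) = 0.22768 rad
ℓ = θ/κ = 0.22768/0.21477 = 1.06014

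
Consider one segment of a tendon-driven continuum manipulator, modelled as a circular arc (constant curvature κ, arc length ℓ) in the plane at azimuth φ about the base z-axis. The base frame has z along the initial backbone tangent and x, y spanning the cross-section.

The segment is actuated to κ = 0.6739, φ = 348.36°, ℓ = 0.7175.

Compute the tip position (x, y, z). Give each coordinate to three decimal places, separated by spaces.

0.167 -0.034 0.690

θ = κ·ℓ = 0.6739 × 0.7175 = 0.48352 rad
ρ = (1 − cos θ)/κ = (1 − 0.88536)/0.6739 = 0.17011
z = sin θ / κ = 0.46490/0.6739 = 0.68987
x = ρ cos φ = 0.17011 × cos(348.36°) = 0.16661
y = ρ sin φ = 0.17011 × sin(348.36°) = -0.03432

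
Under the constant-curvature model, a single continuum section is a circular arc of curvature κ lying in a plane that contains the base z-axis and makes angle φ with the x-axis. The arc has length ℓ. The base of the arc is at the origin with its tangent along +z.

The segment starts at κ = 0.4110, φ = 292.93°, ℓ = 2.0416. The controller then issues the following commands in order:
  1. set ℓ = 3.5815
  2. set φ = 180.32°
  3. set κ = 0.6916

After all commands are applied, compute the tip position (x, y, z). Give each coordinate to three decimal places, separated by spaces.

-2.584 -0.014 0.892

initial: κ=0.4110, φ=292.93°, ℓ=2.0416
cmd 1: set ℓ=3.5815 → (κ,φ,ℓ)=(0.4110,292.93°,3.5815) → tip=(0.8544,-2.0198,2.4212)
cmd 2: set φ=180.32° → (κ,φ,ℓ)=(0.4110,180.32°,3.5815) → tip=(-2.1931,-0.0122,2.4212)
cmd 3: set κ=0.6916 → (κ,φ,ℓ)=(0.6916,180.32°,3.5815) → tip=(-2.5840,-0.0144,0.8918)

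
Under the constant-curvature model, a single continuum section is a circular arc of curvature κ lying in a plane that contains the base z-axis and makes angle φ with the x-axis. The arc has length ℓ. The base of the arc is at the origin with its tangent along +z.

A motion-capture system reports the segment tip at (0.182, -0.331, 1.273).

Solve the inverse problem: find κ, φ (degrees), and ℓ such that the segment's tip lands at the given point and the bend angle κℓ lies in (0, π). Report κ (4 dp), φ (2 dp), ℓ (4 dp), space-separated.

ρ = √(x²+y²) = √(0.182² + -0.331²) = 0.37774
φ = atan2(y, x) mod 360° = atan2(-0.331, 0.182) = 298.8041°
|p|² = ρ² + z² = 0.37774² + 1.273² = 1.76321
κ = 2ρ / |p|² = 2×0.37774 / 1.76321 = 0.42846
θ = 2·atan2(ρ, z) = 2·atan2(0.37774, 1.273) = 0.57691 rad
ℓ = θ/κ = 0.57691/0.42846 = 1.34646

0.4285 298.80 1.3465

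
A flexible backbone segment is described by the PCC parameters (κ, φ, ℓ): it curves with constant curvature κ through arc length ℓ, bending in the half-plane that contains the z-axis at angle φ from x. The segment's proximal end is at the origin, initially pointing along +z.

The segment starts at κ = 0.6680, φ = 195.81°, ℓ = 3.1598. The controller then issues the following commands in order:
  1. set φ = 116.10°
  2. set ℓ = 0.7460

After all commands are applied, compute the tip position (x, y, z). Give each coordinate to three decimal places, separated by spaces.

-0.080 0.163 0.716

initial: κ=0.6680, φ=195.81°, ℓ=3.1598
cmd 1: set φ=116.10° → (κ,φ,ℓ)=(0.6680,116.10°,3.1598) → tip=(-0.9972,2.0355,1.2840)
cmd 2: set ℓ=0.7460 → (κ,φ,ℓ)=(0.6680,116.10°,0.7460) → tip=(-0.0801,0.1635,0.7155)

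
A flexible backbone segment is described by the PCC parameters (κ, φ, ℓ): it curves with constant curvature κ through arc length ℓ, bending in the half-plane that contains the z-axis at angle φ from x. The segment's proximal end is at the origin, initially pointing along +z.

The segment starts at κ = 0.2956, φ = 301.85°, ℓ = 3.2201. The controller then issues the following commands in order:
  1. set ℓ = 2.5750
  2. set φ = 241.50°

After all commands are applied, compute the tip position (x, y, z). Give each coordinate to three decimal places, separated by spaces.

-0.445 -0.820 2.333

initial: κ=0.2956, φ=301.85°, ℓ=3.2201
cmd 1: set ℓ=2.5750 → (κ,φ,ℓ)=(0.2956,301.85°,2.5750) → tip=(0.4927,-0.7930,2.3335)
cmd 2: set φ=241.50° → (κ,φ,ℓ)=(0.2956,241.50°,2.5750) → tip=(-0.4455,-0.8205,2.3335)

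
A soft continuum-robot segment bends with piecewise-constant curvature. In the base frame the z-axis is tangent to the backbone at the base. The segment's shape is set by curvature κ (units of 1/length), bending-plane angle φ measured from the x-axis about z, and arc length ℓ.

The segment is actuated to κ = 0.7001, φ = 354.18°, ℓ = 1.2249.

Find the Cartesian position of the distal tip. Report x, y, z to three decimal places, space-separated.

0.491 -0.050 1.080

θ = κ·ℓ = 0.7001 × 1.2249 = 0.85755 rad
ρ = (1 − cos θ)/κ = (1 − 0.65429)/0.7001 = 0.49380
z = sin θ / κ = 0.75624/0.7001 = 1.08019
x = ρ cos φ = 0.49380 × cos(354.18°) = 0.49126
y = ρ sin φ = 0.49380 × sin(354.18°) = -0.05007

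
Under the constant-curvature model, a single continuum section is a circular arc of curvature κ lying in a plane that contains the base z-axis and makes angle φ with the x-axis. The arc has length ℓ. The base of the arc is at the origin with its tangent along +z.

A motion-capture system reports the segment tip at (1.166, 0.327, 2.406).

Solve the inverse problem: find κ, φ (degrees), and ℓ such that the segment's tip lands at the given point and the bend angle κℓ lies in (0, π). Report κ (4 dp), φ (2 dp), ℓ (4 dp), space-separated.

ρ = √(x²+y²) = √(1.166² + 0.327²) = 1.21099
φ = atan2(y, x) mod 360° = atan2(0.327, 1.166) = 15.6659°
|p|² = ρ² + z² = 1.21099² + 2.406² = 7.25532
κ = 2ρ / |p|² = 2×1.21099 / 7.25532 = 0.33382
θ = 2·atan2(ρ, z) = 2·atan2(1.21099, 2.406) = 0.93260 rad
ℓ = θ/κ = 0.93260/0.33382 = 2.79372

0.3338 15.67 2.7937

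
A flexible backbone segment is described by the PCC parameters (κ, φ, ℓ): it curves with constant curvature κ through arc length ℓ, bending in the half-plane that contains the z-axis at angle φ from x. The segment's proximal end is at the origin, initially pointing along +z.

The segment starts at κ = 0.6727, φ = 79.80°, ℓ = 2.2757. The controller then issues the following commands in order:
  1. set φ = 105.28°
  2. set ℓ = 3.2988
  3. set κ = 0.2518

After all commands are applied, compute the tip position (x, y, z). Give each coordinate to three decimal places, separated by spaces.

initial: κ=0.6727, φ=79.80°, ℓ=2.2757
cmd 1: set φ=105.28° → (κ,φ,ℓ)=(0.6727,105.28°,2.2757) → tip=(-0.3761,1.3767,1.4854)
cmd 2: set ℓ=3.2988 → (κ,φ,ℓ)=(0.6727,105.28°,3.2988) → tip=(-0.6283,2.2999,1.1849)
cmd 3: set κ=0.2518 → (κ,φ,ℓ)=(0.2518,105.28°,3.2988) → tip=(-0.3408,1.2474,2.9323)

-0.341 1.247 2.932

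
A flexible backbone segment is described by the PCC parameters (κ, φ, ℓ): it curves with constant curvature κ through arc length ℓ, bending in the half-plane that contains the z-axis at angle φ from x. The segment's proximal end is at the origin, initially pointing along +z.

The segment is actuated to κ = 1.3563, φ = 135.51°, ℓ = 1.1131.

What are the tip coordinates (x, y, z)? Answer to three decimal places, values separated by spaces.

θ = κ·ℓ = 1.3563 × 1.1131 = 1.50970 rad
ρ = (1 − cos θ)/κ = (1 − 0.06106)/1.3563 = 0.69228
z = sin θ / κ = 0.99813/1.3563 = 0.73592
x = ρ cos φ = 0.69228 × cos(135.51°) = -0.49385
y = ρ sin φ = 0.69228 × sin(135.51°) = 0.48514

-0.494 0.485 0.736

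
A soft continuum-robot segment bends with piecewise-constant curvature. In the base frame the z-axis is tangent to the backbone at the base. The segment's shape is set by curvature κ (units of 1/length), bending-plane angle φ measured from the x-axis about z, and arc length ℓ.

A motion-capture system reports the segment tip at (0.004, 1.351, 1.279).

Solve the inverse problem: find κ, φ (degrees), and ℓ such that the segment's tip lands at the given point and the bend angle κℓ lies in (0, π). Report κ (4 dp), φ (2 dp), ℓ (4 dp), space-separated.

0.7807 89.83 2.0822

ρ = √(x²+y²) = √(0.004² + 1.351²) = 1.35101
φ = atan2(y, x) mod 360° = atan2(1.351, 0.004) = 89.8304°
|p|² = ρ² + z² = 1.35101² + 1.279² = 3.46106
κ = 2ρ / |p|² = 2×1.35101 / 3.46106 = 0.78069
θ = 2·atan2(ρ, z) = 2·atan2(1.35101, 1.279) = 1.62554 rad
ℓ = θ/κ = 1.62554/0.78069 = 2.08218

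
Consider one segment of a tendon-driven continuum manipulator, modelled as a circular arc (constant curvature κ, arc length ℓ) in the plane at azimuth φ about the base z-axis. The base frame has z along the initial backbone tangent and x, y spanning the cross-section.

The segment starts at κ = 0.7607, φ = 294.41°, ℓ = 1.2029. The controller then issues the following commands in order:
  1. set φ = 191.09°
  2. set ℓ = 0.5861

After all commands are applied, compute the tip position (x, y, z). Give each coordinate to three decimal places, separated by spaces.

initial: κ=0.7607, φ=294.41°, ℓ=1.2029
cmd 1: set φ=191.09° → (κ,φ,ℓ)=(0.7607,191.09°,1.2029) → tip=(-0.5034,-0.0987,1.0419)
cmd 2: set ℓ=0.5861 → (κ,φ,ℓ)=(0.7607,191.09°,0.5861) → tip=(-0.1261,-0.0247,0.5669)

-0.126 -0.025 0.567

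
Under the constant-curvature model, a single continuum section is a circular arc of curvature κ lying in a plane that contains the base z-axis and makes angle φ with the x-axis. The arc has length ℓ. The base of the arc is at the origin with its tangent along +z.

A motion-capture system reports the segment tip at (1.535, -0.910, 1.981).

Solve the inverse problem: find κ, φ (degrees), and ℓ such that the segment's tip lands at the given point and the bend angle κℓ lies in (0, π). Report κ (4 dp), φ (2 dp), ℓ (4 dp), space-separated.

ρ = √(x²+y²) = √(1.535² + -0.910²) = 1.78447
φ = atan2(y, x) mod 360° = atan2(-0.910, 1.535) = 329.3391°
|p|² = ρ² + z² = 1.78447² + 1.981² = 7.10869
κ = 2ρ / |p|² = 2×1.78447 / 7.10869 = 0.50205
θ = 2·atan2(ρ, z) = 2·atan2(1.78447, 1.981) = 1.46650 rad
ℓ = θ/κ = 1.46650/0.50205 = 2.92102

0.5021 329.34 2.9210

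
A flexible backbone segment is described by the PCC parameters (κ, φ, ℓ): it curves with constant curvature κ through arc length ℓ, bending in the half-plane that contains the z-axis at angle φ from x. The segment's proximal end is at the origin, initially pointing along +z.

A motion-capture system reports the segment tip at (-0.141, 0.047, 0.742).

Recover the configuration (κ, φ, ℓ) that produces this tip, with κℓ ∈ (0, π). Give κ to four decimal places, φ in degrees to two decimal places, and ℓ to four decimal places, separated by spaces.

ρ = √(x²+y²) = √(-0.141² + 0.047²) = 0.14863
φ = atan2(y, x) mod 360° = atan2(0.047, -0.141) = 161.5651°
|p|² = ρ² + z² = 0.14863² + 0.742² = 0.57265
κ = 2ρ / |p|² = 2×0.14863 / 0.57265 = 0.51908
θ = 2·atan2(ρ, z) = 2·atan2(0.14863, 0.742) = 0.39538 rad
ℓ = θ/κ = 0.39538/0.51908 = 0.76169

0.5191 161.57 0.7617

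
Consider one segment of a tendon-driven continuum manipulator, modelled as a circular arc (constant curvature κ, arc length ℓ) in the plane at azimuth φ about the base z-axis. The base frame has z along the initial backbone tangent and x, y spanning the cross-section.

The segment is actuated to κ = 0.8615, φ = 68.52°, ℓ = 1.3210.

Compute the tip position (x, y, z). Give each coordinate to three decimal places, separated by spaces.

θ = κ·ℓ = 0.8615 × 1.3210 = 1.13804 rad
ρ = (1 − cos θ)/κ = (1 − 0.41937)/0.8615 = 0.67397
z = sin θ / κ = 0.90781/0.8615 = 1.05376
x = ρ cos φ = 0.67397 × cos(68.52°) = 0.24679
y = ρ sin φ = 0.67397 × sin(68.52°) = 0.62716

0.247 0.627 1.054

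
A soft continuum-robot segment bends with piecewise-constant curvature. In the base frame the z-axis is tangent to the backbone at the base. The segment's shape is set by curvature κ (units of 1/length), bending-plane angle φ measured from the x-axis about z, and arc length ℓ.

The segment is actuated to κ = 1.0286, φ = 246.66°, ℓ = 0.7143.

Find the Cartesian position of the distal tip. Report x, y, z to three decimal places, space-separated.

θ = κ·ℓ = 1.0286 × 0.7143 = 0.73473 rad
ρ = (1 − cos θ)/κ = (1 − 0.74201)/1.0286 = 0.25081
z = sin θ / κ = 0.67039/1.0286 = 0.65175
x = ρ cos φ = 0.25081 × cos(246.66°) = -0.09937
y = ρ sin φ = 0.25081 × sin(246.66°) = -0.23029

-0.099 -0.230 0.652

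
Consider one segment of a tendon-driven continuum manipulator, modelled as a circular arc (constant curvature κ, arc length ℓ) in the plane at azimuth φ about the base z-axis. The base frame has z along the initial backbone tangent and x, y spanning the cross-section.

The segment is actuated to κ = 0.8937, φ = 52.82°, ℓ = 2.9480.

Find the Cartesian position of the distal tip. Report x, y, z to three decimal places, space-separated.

1.267 1.671 0.543

θ = κ·ℓ = 0.8937 × 2.9480 = 2.63463 rad
ρ = (1 − cos θ)/κ = (1 − -0.87422)/0.8937 = 2.09715
z = sin θ / κ = 0.48553/0.8937 = 0.54328
x = ρ cos φ = 2.09715 × cos(52.82°) = 1.26735
y = ρ sin φ = 2.09715 × sin(52.82°) = 1.67088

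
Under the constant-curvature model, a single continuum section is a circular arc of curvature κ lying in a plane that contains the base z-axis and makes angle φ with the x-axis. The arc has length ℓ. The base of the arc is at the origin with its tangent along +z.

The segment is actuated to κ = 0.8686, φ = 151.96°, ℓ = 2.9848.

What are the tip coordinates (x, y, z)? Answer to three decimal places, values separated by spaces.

-1.883 1.003 0.601

θ = κ·ℓ = 0.8686 × 2.9848 = 2.59260 rad
ρ = (1 − cos θ)/κ = (1 − -0.85305)/0.8686 = 2.13337
z = sin θ / κ = 0.52183/0.8686 = 0.60077
x = ρ cos φ = 2.13337 × cos(151.96°) = -1.88296
y = ρ sin φ = 2.13337 × sin(151.96°) = 1.00287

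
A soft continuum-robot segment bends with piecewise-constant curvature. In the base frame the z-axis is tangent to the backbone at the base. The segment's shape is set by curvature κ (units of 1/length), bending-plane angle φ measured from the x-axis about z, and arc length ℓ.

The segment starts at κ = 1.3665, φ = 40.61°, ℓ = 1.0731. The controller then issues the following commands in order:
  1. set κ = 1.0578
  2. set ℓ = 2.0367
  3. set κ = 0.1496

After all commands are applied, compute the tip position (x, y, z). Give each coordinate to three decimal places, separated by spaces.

initial: κ=1.3665, φ=40.61°, ℓ=1.0731
cmd 1: set κ=1.0578 → (κ,φ,ℓ)=(1.0578,40.61°,1.0731) → tip=(0.4148,0.3557,0.8570)
cmd 2: set ℓ=2.0367 → (κ,φ,ℓ)=(1.0578,40.61°,2.0367) → tip=(1.1132,0.9544,0.7889)
cmd 3: set κ=0.1496 → (κ,φ,ℓ)=(0.1496,40.61°,2.0367) → tip=(0.2337,0.2004,2.0053)

0.234 0.200 2.005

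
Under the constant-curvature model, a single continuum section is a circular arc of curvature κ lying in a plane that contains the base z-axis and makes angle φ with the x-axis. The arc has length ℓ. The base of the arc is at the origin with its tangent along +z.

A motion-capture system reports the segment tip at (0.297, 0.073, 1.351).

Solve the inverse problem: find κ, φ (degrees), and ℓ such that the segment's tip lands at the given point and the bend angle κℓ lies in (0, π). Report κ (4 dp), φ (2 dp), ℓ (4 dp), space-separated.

ρ = √(x²+y²) = √(0.297² + 0.073²) = 0.30584
φ = atan2(y, x) mod 360° = atan2(0.073, 0.297) = 13.8091°
|p|² = ρ² + z² = 0.30584² + 1.351² = 1.91874
κ = 2ρ / |p|² = 2×0.30584 / 1.91874 = 0.31879
θ = 2·atan2(ρ, z) = 2·atan2(0.30584, 1.351) = 0.44526 rad
ℓ = θ/κ = 0.44526/0.31879 = 1.39669

0.3188 13.81 1.3967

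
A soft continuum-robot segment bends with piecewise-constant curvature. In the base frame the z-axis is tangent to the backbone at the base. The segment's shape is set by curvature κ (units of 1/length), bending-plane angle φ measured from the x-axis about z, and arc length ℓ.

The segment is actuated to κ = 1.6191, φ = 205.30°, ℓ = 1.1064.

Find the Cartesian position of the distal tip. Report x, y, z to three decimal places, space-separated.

θ = κ·ℓ = 1.6191 × 1.1064 = 1.79137 rad
ρ = (1 − cos θ)/κ = (1 − -0.21879)/1.6191 = 0.75276
z = sin θ / κ = 0.97577/1.6191 = 0.60266
x = ρ cos φ = 0.75276 × cos(205.30°) = -0.68056
y = ρ sin φ = 0.75276 × sin(205.30°) = -0.32170

-0.681 -0.322 0.603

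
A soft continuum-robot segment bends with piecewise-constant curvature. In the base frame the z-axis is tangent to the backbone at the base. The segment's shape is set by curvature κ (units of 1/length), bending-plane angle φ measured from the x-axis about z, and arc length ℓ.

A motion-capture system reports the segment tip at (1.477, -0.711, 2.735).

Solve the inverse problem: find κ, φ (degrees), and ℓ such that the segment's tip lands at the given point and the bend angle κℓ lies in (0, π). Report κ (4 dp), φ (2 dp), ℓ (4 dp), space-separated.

0.3225 334.29 3.3490

ρ = √(x²+y²) = √(1.477² + -0.711²) = 1.63922
φ = atan2(y, x) mod 360° = atan2(-0.711, 1.477) = 334.2947°
|p|² = ρ² + z² = 1.63922² + 2.735² = 10.16728
κ = 2ρ / |p|² = 2×1.63922 / 10.16728 = 0.32245
θ = 2·atan2(ρ, z) = 2·atan2(1.63922, 2.735) = 1.07988 rad
ℓ = θ/κ = 1.07988/0.32245 = 3.34899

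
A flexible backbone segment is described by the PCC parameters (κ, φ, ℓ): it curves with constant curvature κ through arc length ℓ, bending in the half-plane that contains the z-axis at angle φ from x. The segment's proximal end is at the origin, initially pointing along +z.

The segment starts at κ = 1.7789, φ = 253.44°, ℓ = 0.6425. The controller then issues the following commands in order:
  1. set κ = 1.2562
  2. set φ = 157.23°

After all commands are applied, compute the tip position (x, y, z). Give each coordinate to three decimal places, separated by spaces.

-0.226 0.095 0.575

initial: κ=1.7789, φ=253.44°, ℓ=0.6425
cmd 1: set κ=1.2562 → (κ,φ,ℓ)=(1.2562,253.44°,0.6425) → tip=(-0.0700,-0.2353,0.5750)
cmd 2: set φ=157.23° → (κ,φ,ℓ)=(1.2562,157.23°,0.6425) → tip=(-0.2264,0.0950,0.5750)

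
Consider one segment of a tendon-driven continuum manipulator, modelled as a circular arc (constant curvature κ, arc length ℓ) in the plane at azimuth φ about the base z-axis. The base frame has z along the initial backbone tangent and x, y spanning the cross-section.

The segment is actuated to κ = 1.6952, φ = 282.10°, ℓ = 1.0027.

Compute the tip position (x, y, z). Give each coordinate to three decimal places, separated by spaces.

0.140 -0.651 0.585

θ = κ·ℓ = 1.6952 × 1.0027 = 1.69978 rad
ρ = (1 − cos θ)/κ = (1 − -0.12862)/1.6952 = 0.66578
z = sin θ / κ = 0.99169/1.6952 = 0.58500
x = ρ cos φ = 0.66578 × cos(282.10°) = 0.13956
y = ρ sin φ = 0.66578 × sin(282.10°) = -0.65098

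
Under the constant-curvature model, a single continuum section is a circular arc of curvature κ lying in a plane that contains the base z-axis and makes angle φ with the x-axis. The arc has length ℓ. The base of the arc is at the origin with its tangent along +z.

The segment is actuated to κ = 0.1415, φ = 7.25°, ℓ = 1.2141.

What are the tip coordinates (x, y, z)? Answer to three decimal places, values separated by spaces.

0.103 0.013 1.208

θ = κ·ℓ = 0.1415 × 1.2141 = 0.17180 rad
ρ = (1 − cos θ)/κ = (1 − 0.98528)/0.1415 = 0.10403
z = sin θ / κ = 0.17095/0.1415 = 1.20814
x = ρ cos φ = 0.10403 × cos(7.25°) = 0.10320
y = ρ sin φ = 0.10403 × sin(7.25°) = 0.01313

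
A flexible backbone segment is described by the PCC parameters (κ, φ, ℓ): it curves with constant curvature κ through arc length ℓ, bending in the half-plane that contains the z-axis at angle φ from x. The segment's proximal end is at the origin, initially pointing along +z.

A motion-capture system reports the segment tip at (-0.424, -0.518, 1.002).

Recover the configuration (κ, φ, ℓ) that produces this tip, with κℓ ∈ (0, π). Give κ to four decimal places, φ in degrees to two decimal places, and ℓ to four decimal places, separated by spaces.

ρ = √(x²+y²) = √(-0.424² + -0.518²) = 0.66940
φ = atan2(y, x) mod 360° = atan2(-0.518, -0.424) = 230.6985°
|p|² = ρ² + z² = 0.66940² + 1.002² = 1.45210
κ = 2ρ / |p|² = 2×0.66940 / 1.45210 = 0.92198
θ = 2·atan2(ρ, z) = 2·atan2(0.66940, 1.002) = 1.17794 rad
ℓ = θ/κ = 1.17794/0.92198 = 1.27763

0.9220 230.70 1.2776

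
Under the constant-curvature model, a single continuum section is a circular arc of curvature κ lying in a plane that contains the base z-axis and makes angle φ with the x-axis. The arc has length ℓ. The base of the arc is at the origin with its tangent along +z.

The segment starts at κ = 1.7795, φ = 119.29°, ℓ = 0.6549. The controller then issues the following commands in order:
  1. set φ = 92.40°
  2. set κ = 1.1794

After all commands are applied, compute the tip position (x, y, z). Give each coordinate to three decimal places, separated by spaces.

-0.010 0.240 0.592

initial: κ=1.7795, φ=119.29°, ℓ=0.6549
cmd 1: set φ=92.40° → (κ,φ,ℓ)=(1.7795,92.40°,0.6549) → tip=(-0.0143,0.3400,0.5164)
cmd 2: set κ=1.1794 → (κ,φ,ℓ)=(1.1794,92.40°,0.6549) → tip=(-0.0101,0.2404,0.5917)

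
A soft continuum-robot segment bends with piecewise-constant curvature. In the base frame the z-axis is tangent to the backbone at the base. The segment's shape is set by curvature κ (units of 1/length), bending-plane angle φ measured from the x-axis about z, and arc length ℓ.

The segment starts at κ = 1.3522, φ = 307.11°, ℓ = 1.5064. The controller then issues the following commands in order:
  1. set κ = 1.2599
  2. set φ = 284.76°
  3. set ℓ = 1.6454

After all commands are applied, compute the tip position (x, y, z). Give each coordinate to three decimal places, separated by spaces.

0.300 -1.137 0.696

initial: κ=1.3522, φ=307.11°, ℓ=1.5064
cmd 1: set κ=1.2599 → (κ,φ,ℓ)=(1.2599,307.11°,1.5064) → tip=(0.6328,-0.8364,0.7516)
cmd 2: set φ=284.76° → (κ,φ,ℓ)=(1.2599,284.76°,1.5064) → tip=(0.2672,-1.0141,0.7516)
cmd 3: set ℓ=1.6454 → (κ,φ,ℓ)=(1.2599,284.76°,1.6454) → tip=(0.2996,-1.1370,0.6957)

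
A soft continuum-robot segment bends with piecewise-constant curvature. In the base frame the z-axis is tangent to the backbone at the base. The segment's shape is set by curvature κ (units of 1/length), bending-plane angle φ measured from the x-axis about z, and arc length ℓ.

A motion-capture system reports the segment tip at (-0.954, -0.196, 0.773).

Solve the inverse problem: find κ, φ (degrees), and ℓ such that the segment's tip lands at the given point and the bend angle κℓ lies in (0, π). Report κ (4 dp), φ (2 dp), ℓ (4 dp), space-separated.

1.2599 191.61 1.4286

ρ = √(x²+y²) = √(-0.954² + -0.196²) = 0.97393
φ = atan2(y, x) mod 360° = atan2(-0.196, -0.954) = 191.6099°
|p|² = ρ² + z² = 0.97393² + 0.773² = 1.54606
κ = 2ρ / |p|² = 2×0.97393 / 1.54606 = 1.25988
θ = 2·atan2(ρ, z) = 2·atan2(0.97393, 0.773) = 1.79982 rad
ℓ = θ/κ = 1.79982/1.25988 = 1.42857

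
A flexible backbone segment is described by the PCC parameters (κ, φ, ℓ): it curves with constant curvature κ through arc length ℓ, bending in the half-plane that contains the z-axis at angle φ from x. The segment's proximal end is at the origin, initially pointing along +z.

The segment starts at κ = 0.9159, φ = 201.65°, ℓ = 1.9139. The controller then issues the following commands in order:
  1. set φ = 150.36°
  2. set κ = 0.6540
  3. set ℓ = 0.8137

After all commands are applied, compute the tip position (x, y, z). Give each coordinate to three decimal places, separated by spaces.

-0.184 0.105 0.776

initial: κ=0.9159, φ=201.65°, ℓ=1.9139
cmd 1: set φ=150.36° → (κ,φ,ℓ)=(0.9159,150.36°,1.9139) → tip=(-1.1209,0.6378,1.0738)
cmd 2: set κ=0.6540 → (κ,φ,ℓ)=(0.6540,150.36°,1.9139) → tip=(-0.9121,0.5190,1.4519)
cmd 3: set ℓ=0.8137 → (κ,φ,ℓ)=(0.6540,150.36°,0.8137) → tip=(-0.1838,0.1046,0.7758)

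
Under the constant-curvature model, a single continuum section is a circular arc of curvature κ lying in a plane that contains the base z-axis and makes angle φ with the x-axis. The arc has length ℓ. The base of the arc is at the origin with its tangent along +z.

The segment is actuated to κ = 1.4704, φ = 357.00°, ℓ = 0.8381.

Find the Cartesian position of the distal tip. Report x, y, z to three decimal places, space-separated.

θ = κ·ℓ = 1.4704 × 0.8381 = 1.23234 rad
ρ = (1 − cos θ)/κ = (1 − 0.33203)/1.4704 = 0.45428
z = sin θ / κ = 0.94327/1.4704 = 0.64151
x = ρ cos φ = 0.45428 × cos(357.00°) = 0.45366
y = ρ sin φ = 0.45428 × sin(357.00°) = -0.02378

0.454 -0.024 0.642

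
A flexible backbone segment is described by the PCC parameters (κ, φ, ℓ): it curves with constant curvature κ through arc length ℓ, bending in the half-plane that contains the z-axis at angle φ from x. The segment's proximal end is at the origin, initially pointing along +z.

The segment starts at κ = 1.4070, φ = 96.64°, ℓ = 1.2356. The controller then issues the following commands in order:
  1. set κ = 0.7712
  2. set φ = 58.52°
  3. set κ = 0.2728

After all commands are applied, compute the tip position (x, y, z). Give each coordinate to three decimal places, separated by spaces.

initial: κ=1.4070, φ=96.64°, ℓ=1.2356
cmd 1: set κ=0.7712 → (κ,φ,ℓ)=(0.7712,96.64°,1.2356) → tip=(-0.0631,0.5418,1.0569)
cmd 2: set φ=58.52° → (κ,φ,ℓ)=(0.7712,58.52°,1.2356) → tip=(0.2848,0.4652,1.0569)
cmd 3: set κ=0.2728 → (κ,φ,ℓ)=(0.2728,58.52°,1.2356) → tip=(0.1077,0.1759,1.2123)

0.108 0.176 1.212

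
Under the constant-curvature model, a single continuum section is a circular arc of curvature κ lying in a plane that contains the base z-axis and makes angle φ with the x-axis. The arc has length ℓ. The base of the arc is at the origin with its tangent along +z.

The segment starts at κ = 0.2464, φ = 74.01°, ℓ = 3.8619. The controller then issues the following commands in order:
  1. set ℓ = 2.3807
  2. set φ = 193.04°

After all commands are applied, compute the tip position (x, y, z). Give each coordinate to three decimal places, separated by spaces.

-0.661 -0.153 2.246

initial: κ=0.2464, φ=74.01°, ℓ=3.8619
cmd 1: set ℓ=2.3807 → (κ,φ,ℓ)=(0.2464,74.01°,2.3807) → tip=(0.1869,0.6522,2.2465)
cmd 2: set φ=193.04° → (κ,φ,ℓ)=(0.2464,193.04°,2.3807) → tip=(-0.6610,-0.1531,2.2465)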